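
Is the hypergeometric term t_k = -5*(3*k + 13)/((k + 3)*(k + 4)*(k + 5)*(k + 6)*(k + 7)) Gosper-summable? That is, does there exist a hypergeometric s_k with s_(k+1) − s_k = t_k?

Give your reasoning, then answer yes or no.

Compute t_(k+1)/t_k: get (k + 3)*(3*k + 16)/((k + 8)*(3*k + 13)).
Factor: A=k + 3; B=k + 8; C=k + 13/3.
Set up (k + 3)·f(k+1) − (k + 7)·f(k) − (k + 13/3) = 0.
From deg A=1, deg B=1, deg C=1: d=4.
Match coefficients ⇒ f(k) = k*(k + 4)*(k**2 + 14*k + 63)/270.
Certificate R = B(k−1)f/C = k*(k + 4)*(k + 7)*(k**2 + 14*k + 63)/(90*(3*k + 13)) gives s_k = k*(-k**2 - 14*k - 63)/(18*(k**3 + 14*k**2 + 63*k + 90)).
Verify: 5*(-3*k - 13)/(k**5 + 25*k**4 + 245*k**3 + 1175*k**2 + 2754*k + 2520) matches t_k.

Yes. s_k = k*(-k**2 - 14*k - 63)/(18*(k**3 + 14*k**2 + 63*k + 90)).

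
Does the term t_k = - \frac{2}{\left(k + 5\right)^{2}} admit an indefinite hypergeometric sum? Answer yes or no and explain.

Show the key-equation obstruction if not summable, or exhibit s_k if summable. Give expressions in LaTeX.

No. Not Gosper-summable.

Ratio r(k) = (k + 5)**2/(k + 6)**2.
A = k**2 + 10*k + 25, B = k**2 + 12*k + 36, C = 1.
f must satisfy (k**2 + 10*k + 25)·f(k+1) − (k**2 + 10*k + 25)·f(k) = 1.
From deg A=2, deg B=2, deg C=0: d=0.
f = c0 ⇒ A·f(k+1) − B(k−1)·f(k) − C = -1. The system {-1 = 0} is inconsistent; no antidifference.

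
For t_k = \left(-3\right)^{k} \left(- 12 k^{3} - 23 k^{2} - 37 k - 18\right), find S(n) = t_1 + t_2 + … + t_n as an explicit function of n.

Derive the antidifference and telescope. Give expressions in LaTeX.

Ratio r(k) = 3*(-12*k**3 - 59*k**2 - 119*k - 90)/(12*k**3 + 23*k**2 + 37*k + 18).
Normal form (A,B,C) = (-3, 1, k**3 + 23*k**2/12 + 37*k/12 + 3/2).
Need (-3)·f(k+1) − (1)·f(k) = k**3 + 23*k**2/12 + 37*k/12 + 3/2.
From deg A=0, deg B=0, deg C=3: d=3.
Solving with deg f ≤ 3: f(k) = -k*(3*k**2 - k + 4)/12.
Then R = B(k−1)f/C = -k*(3*k**2 - k + 4)/((3*k + 2)*(4*k**2 + 5*k + 9)), so s_k = R(k)·t_k = (-3)**k*k*(3*k**2 - k + 4).
Verify: (-3)**k*(-12*k**3 - 23*k**2 - 37*k - 18) matches t_k.
Evaluate: s_(n+1) = (-3)**(n + 1)*(3*n**3 + 8*n**2 + 11*n + 6); subtract s_(1) = -18 ⇒ S(n) = -9*(-3)**n*n**3 - 24*(-3)**n*n**2 - 33*(-3)**n*n - 18*(-3)**n + 18.

S(n) = - 9 \left(-3\right)^{n} n^{3} - 24 \left(-3\right)^{n} n^{2} - 33 \left(-3\right)^{n} n - 18 \left(-3\right)^{n} + 18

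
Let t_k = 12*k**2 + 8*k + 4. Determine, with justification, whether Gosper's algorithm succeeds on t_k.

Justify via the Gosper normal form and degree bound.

Compute t_(k+1)/t_k: get (3*k**2 + 8*k + 6)/(3*k**2 + 2*k + 1).
Gosper form: A/B · C(k+1)/C(k) with A=1, B=1, C=k**2 + 2*k/3 + 1/3.
Key eq: (1)·f(k+1) = (1)·f(k) + (k**2 + 2*k/3 + 1/3).
d = 3 from the (0,0,2) case.
Solve for f: f(k) = k*(2*k**2 - k + 1)/6 (degree 3 ≤ 3).
Get s_k = R·t_k = 2*k*(2*k**2 - k + 1) with R(k) = B(k−1)f(k)/C(k) = k*(2*k**2 - k + 1)/(2*(3*k**2 + 2*k + 1)).
s_(k+1) − s_k = 12*k**2 + 8*k + 4 = t_k.

Yes. s_k = 2*k*(2*k**2 - k + 1).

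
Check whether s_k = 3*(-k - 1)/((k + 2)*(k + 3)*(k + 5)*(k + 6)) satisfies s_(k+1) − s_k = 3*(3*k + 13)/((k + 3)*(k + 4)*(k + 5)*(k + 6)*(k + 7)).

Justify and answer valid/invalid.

Invalid: residual 6*(-2*k - 9)/(k**6 + 27*k**5 + 295*k**4 + 1665*k**3 + 5104*k**2 + 8028*k + 5040) ≠ 0.

s_(k+1) = 3*(-k - 2)/((k + 3)*(k + 4)*(k + 6)*(k + 7))
s_(k+1) − s_k = 3*(3*k**2 + 15*k + 8)/(k**6 + 27*k**5 + 295*k**4 + 1665*k**3 + 5104*k**2 + 8028*k + 5040)
(s_(k+1) − s_k) − t_k = 6*(-2*k - 9)/(k**6 + 27*k**5 + 295*k**4 + 1665*k**3 + 5104*k**2 + 8028*k + 5040)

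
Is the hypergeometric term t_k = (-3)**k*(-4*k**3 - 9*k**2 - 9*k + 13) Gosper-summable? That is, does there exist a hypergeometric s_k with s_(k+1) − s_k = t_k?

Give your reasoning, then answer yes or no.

Yes. s_k = (-3)**k*(k**3 - 4).

r(k) = 3*(-4*k**3 - 21*k**2 - 39*k - 9)/(4*k**3 + 9*k**2 + 9*k - 13) after simplifying.
So A=-3 and B=1, with C=k**3 + 9*k**2/4 + 9*k/4 - 13/4.
f must satisfy (-3)·f(k+1) − (1)·f(k) = k**3 + 9*k**2/4 + 9*k/4 - 13/4.
deg f ≤ 3 (via 0,0,3).
Solving with deg f ≤ 3: f(k) = -(k**3 - 4)/4.
Certificate R = B(k−1)f/C = -(k**3 - 4)/(4*k**3 + 9*k**2 + 9*k - 13) gives s_k = (-3)**k*(k**3 - 4).
Check: Δs_k = (-3)**k*(-k**3 - 3*(k + 1)**3 + 16). ✓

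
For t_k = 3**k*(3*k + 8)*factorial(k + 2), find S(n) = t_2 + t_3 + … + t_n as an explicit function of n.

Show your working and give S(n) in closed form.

S(n) = 3*3**n*factorial(n + 3) - 216

Step 1: r(k) = 3*(k + 3)*(3*k + 11)/(3*k + 8).
A = 3*k + 9, B = 1, C = k + 8/3.
Need (3*k + 9)·f(k+1) − (1)·f(k) = k + 8/3.
Bound: deg f ≤ 0.
A polynomial solution: f(k) = 1/3.
R(k) = B(k−1)·f(k)/C(k) = 1/(3*k + 8); s_k = R·t_k = 3**k*factorial(k + 2).
Verify: 3**k*(3*k + 8)*factorial(k + 2) matches t_k.
s_(n+1) = 3**(n + 1)*factorial(n + 3) and s_(2) = 216, so S(n) = 3*3**n*factorial(n + 3) - 216.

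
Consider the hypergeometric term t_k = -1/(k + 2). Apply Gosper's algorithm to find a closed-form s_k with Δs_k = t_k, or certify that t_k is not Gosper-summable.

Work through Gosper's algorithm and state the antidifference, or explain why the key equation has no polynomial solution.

Ratio r(k) = (k + 2)/(k + 3).
Factor: A=k + 2; B=k + 3; C=1.
Set up (k + 2)·f(k+1) − (k + 2)·f(k) − (1) = 0.
deg f ≤ 0 (via 1,1,0).
Write f(k) = c0. Then LHS − RHS = -1, requiring -1 = 0: contradictory. No certificate.

none — t_k is not Gosper-summable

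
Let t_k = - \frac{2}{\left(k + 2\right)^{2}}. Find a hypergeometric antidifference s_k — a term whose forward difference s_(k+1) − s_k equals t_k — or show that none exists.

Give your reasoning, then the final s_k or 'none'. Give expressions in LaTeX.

not Gosper-summable; s_k does not exist

r(k) = (k + 2)**2/(k + 3)**2 after simplifying.
Take A(k)=k**2 + 4*k + 4, B(k)=k**2 + 6*k + 9, C(k)=1.
Solve (k**2 + 4*k + 4)·f(k+1) − (k**2 + 4*k + 4)·f(k) = 1.
Degrees (2,2,0) ⇒ d ≤ 0.
f = c0 ⇒ A·f(k+1) − B(k−1)·f(k) − C = -1. The system {-1 = 0} is inconsistent; no antidifference.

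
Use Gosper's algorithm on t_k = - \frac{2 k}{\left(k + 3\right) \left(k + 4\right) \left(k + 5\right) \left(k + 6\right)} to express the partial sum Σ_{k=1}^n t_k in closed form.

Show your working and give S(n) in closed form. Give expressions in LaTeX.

Step 1: r(k) = (k + 1)*(k + 3)/(k*(k + 7)).
Gosper form: A/B · C(k+1)/C(k) with A=k + 3, B=k + 7, C=k.
Set up (k + 3)·f(k+1) − (k + 6)·f(k) − (k) = 0.
d = 3 from the (1,1,1) case.
Match coefficients ⇒ f(k) = k*(k - 1)*(k + 13)/120.
Get s_k = R·t_k = k*(-k**2 - 12*k + 13)/(60*(k + 3)*(k + 4)*(k + 5)) with R(k) = B(k−1)f(k)/C(k) = (k - 1)*(k + 6)*(k + 13)/120.
s_(k+1) − s_k = -2*k/(k**4 + 18*k**3 + 119*k**2 + 342*k + 360) = t_k.
s_(n+1) = n*(-n**2 - 15*n - 14)/(60*(n**3 + 15*n**2 + 74*n + 120)) and s_(1) = 0, so S(n) = n*(-n**2 - 15*n - 14)/(60*(n**3 + 15*n**2 + 74*n + 120)).

S(n) = \frac{n \left(- n^{2} - 15 n - 14\right)}{60 \left(n^{3} + 15 n^{2} + 74 n + 120\right)}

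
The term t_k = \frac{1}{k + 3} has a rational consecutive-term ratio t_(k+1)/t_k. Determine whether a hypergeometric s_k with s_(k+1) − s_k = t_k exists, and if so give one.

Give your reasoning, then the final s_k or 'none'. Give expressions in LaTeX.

The ratio is (k + 3)/(k + 4).
So A=k + 3 and B=k + 4, with C=1.
Solve (k + 3)·f(k+1) − (k + 3)·f(k) = 1.
d = 0 from the (1,1,0) case.
Generic f = c0 gives residual -1; -1 = 0 cannot hold, so t_k is not Gosper-summable.

not Gosper-summable; s_k does not exist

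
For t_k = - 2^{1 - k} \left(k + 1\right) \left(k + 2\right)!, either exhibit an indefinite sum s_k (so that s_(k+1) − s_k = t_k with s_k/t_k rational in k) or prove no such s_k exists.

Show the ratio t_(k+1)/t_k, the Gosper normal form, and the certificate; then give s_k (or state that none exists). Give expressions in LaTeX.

s_k = - 2^{2 - k} \left(k + 2\right)!

Compute t_(k+1)/t_k: get (k + 2)*(k + 3)/(2*(k + 1)).
Take A(k)=k/2 + 3/2, B(k)=1, C(k)=k + 1.
Need (k/2 + 3/2)·f(k+1) − (1)·f(k) = k + 1.
From deg A=1, deg B=0, deg C=1: d=0.
Solve for f: f(k) = 2 (degree 0 ≤ 0).
So s_k = (B(k−1)f/C)·t_k = (2/(k + 1))·t_k = -2**(2 - k)*factorial(k + 2).
Verify: -2**(1 - k)*(k + 1)*factorial(k + 2) matches t_k.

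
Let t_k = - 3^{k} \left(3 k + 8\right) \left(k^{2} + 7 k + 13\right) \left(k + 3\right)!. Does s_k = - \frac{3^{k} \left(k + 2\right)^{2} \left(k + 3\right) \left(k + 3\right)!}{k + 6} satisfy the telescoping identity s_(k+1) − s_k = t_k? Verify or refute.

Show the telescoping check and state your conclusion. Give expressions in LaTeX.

s_(k+1) = -3**(k + 1)*(k + 3)**2*(k + 4)*factorial(k + 4)/(k + 7)
s_(k+1) − s_k = -3**k*(k + 3)*(3*k**4 + 50*k**3 + 307*k**2 + 832*k + 836)*factorial(k + 3)/((k + 6)*(k + 7))
(s_(k+1) − s_k) − t_k = 3**(k + 1)*(3*k**4 + 47*k**3 + 268*k**2 + 670*k + 620)*factorial(k + 3)/((k + 6)*(k + 7))

Invalid: residual \frac{3^{k + 1} \left(3 k^{4} + 47 k^{3} + 268 k^{2} + 670 k + 620\right) \left(k + 3\right)!}{\left(k + 6\right) \left(k + 7\right)} ≠ 0.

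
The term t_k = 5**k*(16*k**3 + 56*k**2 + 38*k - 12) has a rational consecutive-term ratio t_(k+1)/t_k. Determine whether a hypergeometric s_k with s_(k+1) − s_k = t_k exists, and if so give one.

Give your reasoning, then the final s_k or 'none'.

s_k = 5**k*(4*k**3 - k**2 - 3*k - 3)

r(k) = 5*(8*k**3 + 52*k**2 + 99*k + 49)/(8*k**3 + 28*k**2 + 19*k - 6) after simplifying.
Factor: A=5; B=1; C=k**3 + 7*k**2/2 + 19*k/8 - 3/4.
Need (5)·f(k+1) − (1)·f(k) = k**3 + 7*k**2/2 + 19*k/8 - 3/4.
Bound: deg f ≤ 3.
Coefficient equations give f(k) = (4*k**3 - k**2 - 3*k - 3)/16.
Then R = B(k−1)f/C = (4*k**3 - k**2 - 3*k - 3)/(2*(8*k**3 + 28*k**2 + 19*k - 6)), so s_k = R(k)·t_k = 5**k*(4*k**3 - k**2 - 3*k - 3).
s_(k+1) − s_k = 5**k*(16*k**3 + 56*k**2 + 38*k - 12) = t_k.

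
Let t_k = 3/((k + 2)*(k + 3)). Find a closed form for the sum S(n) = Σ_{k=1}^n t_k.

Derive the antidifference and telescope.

S(n) = n/(n + 3)

Compute t_(k+1)/t_k: get (k + 2)/(k + 4).
So A=k + 2 and B=k + 4, with C=1.
Need (k + 2)·f(k+1) − (k + 3)·f(k) = 1.
From deg A=1, deg B=1, deg C=0: d=1.
Match coefficients ⇒ f(k) = k/2.
So s_k = (B(k−1)f/C)·t_k = (k*(k + 3)/2)·t_k = 3*k/(2*(k + 2)).
s_(k+1) − s_k = 3/(k**2 + 5*k + 6) = t_k.
Σ_(k=1)^n t_k = s_(n+1) − s_(1) = (3*(n + 1)/(2*(n + 3))) − (1/2), i.e. n/(n + 3).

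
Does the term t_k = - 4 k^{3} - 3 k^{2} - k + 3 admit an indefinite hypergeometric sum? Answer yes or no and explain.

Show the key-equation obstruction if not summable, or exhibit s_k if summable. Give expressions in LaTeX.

r(k) = (4*k**3 + 15*k**2 + 19*k + 5)/(4*k**3 + 3*k**2 + k - 3) after simplifying.
Factor: A=1; B=1; C=k**3 + 3*k**2/4 + k/4 - 3/4.
f must satisfy (1)·f(k+1) − (1)·f(k) = k**3 + 3*k**2/4 + k/4 - 3/4.
From deg A=0, deg B=0, deg C=3: d=4.
Solving with deg f ≤ 4: f(k) = k*(k**3 - k**2 - 3)/4.
R(k) = B(k−1)·f(k)/C(k) = k*(k**3 - k**2 - 3)/(4*k**3 + 3*k**2 + k - 3); s_k = R·t_k = k*(-k**3 + k**2 + 3).
Check: Δs_k = -4*k**3 - 3*k**2 - k + 3. ✓

Yes. s_k = k \left(- k^{3} + k^{2} + 3\right).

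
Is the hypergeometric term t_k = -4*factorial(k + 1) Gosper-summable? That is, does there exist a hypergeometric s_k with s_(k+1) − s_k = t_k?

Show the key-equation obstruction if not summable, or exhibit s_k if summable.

No; the degree bound rules out any f.

Ratio r(k) = k + 2.
Factor: A=k + 2; B=1; C=1.
f must satisfy (k + 2)·f(k+1) − (1)·f(k) = 1.
d = -1 from the (1,0,0) case.
Bound -1 < 0, so the key equation has no polynomial solution.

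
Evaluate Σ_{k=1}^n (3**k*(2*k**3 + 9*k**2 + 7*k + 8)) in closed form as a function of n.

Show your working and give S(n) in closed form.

S(n) = 3*3**n*n**3 + 9*3**n*n**2 + 6*3**n*n + 12*3**n - 12

t_(k+1)/t_k = 3*(2*k**3 + 15*k**2 + 31*k + 26)/(2*k**3 + 9*k**2 + 7*k + 8).
Factor: A=3; B=1; C=k**3 + 9*k**2/2 + 7*k/2 + 4.
Need (3)·f(k+1) − (1)·f(k) = k**3 + 9*k**2/2 + 7*k/2 + 4.
From deg A=0, deg B=0, deg C=3: d=3.
Match coefficients ⇒ f(k) = (k**3 - k + 4)/2.
Then R = B(k−1)f/C = (k**3 - k + 4)/(2*k**3 + 9*k**2 + 7*k + 8), so s_k = R(k)·t_k = 3**k*(k**3 - k + 4).
Δs = 3**k*(-k**3 - 2*k + 3*(k + 1)**3 + 5), as required.
s_(n+1) = 3**(n + 1)*(n**3 + 3*n**2 + 2*n + 4) and s_(1) = 12, so S(n) = 3*3**n*n**3 + 9*3**n*n**2 + 6*3**n*n + 12*3**n - 12.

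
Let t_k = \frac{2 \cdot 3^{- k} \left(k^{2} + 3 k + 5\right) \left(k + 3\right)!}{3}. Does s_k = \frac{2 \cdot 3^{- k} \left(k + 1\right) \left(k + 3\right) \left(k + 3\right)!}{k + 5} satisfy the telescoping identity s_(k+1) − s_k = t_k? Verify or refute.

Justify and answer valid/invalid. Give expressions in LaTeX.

s_(k+1) = 2*(k + 2)*(k + 4)*factorial(k + 4)/(3*3**k*(k + 6))
s_(k+1) − s_k = 2*(k**4 + 12*k**3 + 52*k**2 + 111*k + 106)*factorial(k + 3)/(3*3**k*(k + 5)*(k + 6))
(s_(k+1) − s_k) − t_k = -4*(k**3 + 8*k**2 + 17*k + 22)*factorial(k + 3)/(3*3**k*(k + 5)*(k + 6))

Invalid: residual - \frac{4 \cdot 3^{- k} \left(k^{3} + 8 k^{2} + 17 k + 22\right) \left(k + 3\right)!}{3 \left(k + 5\right) \left(k + 6\right)} ≠ 0.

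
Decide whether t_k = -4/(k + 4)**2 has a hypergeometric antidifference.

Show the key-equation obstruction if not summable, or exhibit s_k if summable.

Compute t_(k+1)/t_k: get (k + 4)**2/(k + 5)**2.
A = k**2 + 8*k + 16, B = k**2 + 10*k + 25, C = 1.
f must satisfy (k**2 + 8*k + 16)·f(k+1) − (k**2 + 8*k + 16)·f(k) = 1.
From deg A=2, deg B=2, deg C=0: d=0.
f = c0 ⇒ A·f(k+1) − B(k−1)·f(k) − C = -1. The system {-1 = 0} is inconsistent; no antidifference.

No — the linear system for f has no solution.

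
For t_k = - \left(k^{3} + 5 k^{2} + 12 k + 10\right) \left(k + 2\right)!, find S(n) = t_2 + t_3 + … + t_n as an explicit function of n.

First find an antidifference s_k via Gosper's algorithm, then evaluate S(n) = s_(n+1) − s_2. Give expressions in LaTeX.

Ratio r(k) = (k**4 + 11*k**3 + 49*k**2 + 103*k + 84)/(k**3 + 5*k**2 + 12*k + 10).
Take A(k)=k + 3, B(k)=1, C(k)=k**3 + 5*k**2 + 12*k + 10.
Key eq: (k + 3)·f(k+1) = (1)·f(k) + (k**3 + 5*k**2 + 12*k + 10).
From deg A=1, deg B=0, deg C=3: d=2.
A polynomial solution: f(k) = k**2 + k + 2.
Certificate R = B(k−1)f/C = (k**2 + k + 2)/(k**3 + 5*k**2 + 12*k + 10) gives s_k = -(k**2 + k + 2)*factorial(k + 2).
s_(k+1) − s_k = -(k**3 + 5*k**2 + 12*k + 10)*factorial(k + 2) = t_k.
s_(n+1) = -(n**2 + 3*n + 4)*factorial(n + 3) and s_(2) = -192, so S(n) = -n**2*factorial(n + 3) - 3*n*factorial(n + 3) - 4*factorial(n + 3) + 192.

S(n) = - n^{2} \left(n + 3\right)! - 3 n \left(n + 3\right)! - 4 \left(n + 3\right)! + 192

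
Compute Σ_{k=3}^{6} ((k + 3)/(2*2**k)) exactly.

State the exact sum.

r(k) = (k + 4)/(2*(k + 3)) after simplifying.
Gosper form: A/B · C(k+1)/C(k) with A=1/2, B=1, C=k + 3.
Solve (1/2)·f(k+1) − (1)·f(k) = k + 3.
deg f ≤ 1 (via 0,0,1).
A polynomial solution: f(k) = -2*(k + 4).
Then R = B(k−1)f/C = -2*(k + 4)/(k + 3), so s_k = R(k)·t_k = (-k - 4)/2**k.
Check: Δs_k = (k + 3)/(2*2**k). ✓
Σ_(k=3)^(6) t_k = s_(7) − s_(3) = -11/128 − (-7/8) = 101/128.

Σ = 101/128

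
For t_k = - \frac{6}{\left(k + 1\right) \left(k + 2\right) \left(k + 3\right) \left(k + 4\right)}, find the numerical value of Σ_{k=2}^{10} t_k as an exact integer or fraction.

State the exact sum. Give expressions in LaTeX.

Ratio r(k) = (k + 1)/(k + 5).
Normal form (A,B,C) = (k + 1, k + 5, 1).
Key eq: (k + 1)·f(k+1) = (k + 4)·f(k) + (1).
Bound: deg f ≤ 3.
Solve for f: f(k) = k*(k**2 + 6*k + 11)/18 (degree 3 ≤ 3).
Certificate R = B(k−1)f/C = k*(k + 4)*(k**2 + 6*k + 11)/18 gives s_k = k*(-k**2 - 6*k - 11)/(3*(k + 1)*(k + 2)*(k + 3)).
Δs = -6/(k**4 + 10*k**3 + 35*k**2 + 50*k + 24), as required.
Telescoping: Σ = s_(11) − s_(2) = -121/364 − (-3/10) = -59/1820.

Σ = -59/1820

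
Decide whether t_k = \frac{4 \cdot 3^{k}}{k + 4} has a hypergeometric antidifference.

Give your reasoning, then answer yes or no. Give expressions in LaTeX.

No — t_k has no hypergeometric antidifference.

Step 1: r(k) = 3*(k + 4)/(k + 5).
Take A(k)=3*k + 12, B(k)=k + 5, C(k)=1.
Set up (3*k + 12)·f(k+1) − (k + 4)·f(k) − (1) = 0.
From deg A=1, deg B=1, deg C=0: d=-1.
d = -1 < 0 ⇒ no nonzero polynomial f; not summable.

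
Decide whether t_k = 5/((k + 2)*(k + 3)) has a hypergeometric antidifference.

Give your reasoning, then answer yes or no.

r(k) = (k + 2)/(k + 4) after simplifying.
Take A(k)=k + 2, B(k)=k + 4, C(k)=1.
Need (k + 2)·f(k+1) − (k + 3)·f(k) = 1.
d = 1 from the (1,1,0) case.
Solve for f: f(k) = k/2 (degree 1 ≤ 1).
Get s_k = R·t_k = 5*k/(2*(k + 2)) with R(k) = B(k−1)f(k)/C(k) = k*(k + 3)/2.
Verify: 5/(k**2 + 5*k + 6) matches t_k.

Yes. s_k = 5*k/(2*(k + 2)).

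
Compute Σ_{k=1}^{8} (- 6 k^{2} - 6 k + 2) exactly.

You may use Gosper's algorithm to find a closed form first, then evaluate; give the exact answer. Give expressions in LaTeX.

The ratio is (3*k**2 + 9*k + 5)/(3*k**2 + 3*k - 1).
A = 1, B = 1, C = k**2 + k - 1/3.
Key eq: (1)·f(k+1) = (1)·f(k) + (k**2 + k - 1/3).
d = 3 from the (0,0,2) case.
A polynomial solution: f(k) = k*(k**2 - 2)/3.
R(k) = B(k−1)·f(k)/C(k) = k*(k**2 - 2)/(3*k**2 + 3*k - 1); s_k = R·t_k = 2*k*(2 - k**2).
s_(k+1) − s_k = -6*k**2 - 6*k + 2 = t_k.
Σ_(k=1)^(8) t_k = s_(9) − s_(1) = -1422 − (2) = -1424.

Σ = -1424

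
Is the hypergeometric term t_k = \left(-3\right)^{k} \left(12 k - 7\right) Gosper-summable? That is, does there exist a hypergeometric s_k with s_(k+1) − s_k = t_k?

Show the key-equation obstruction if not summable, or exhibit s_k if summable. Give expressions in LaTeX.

r(k) = 3*(-12*k - 5)/(12*k - 7) after simplifying.
Take A(k)=-3, B(k)=1, C(k)=k - 7/12.
f must satisfy (-3)·f(k+1) − (1)·f(k) = k - 7/12.
d = 1 from the (0,0,1) case.
Solving with deg f ≤ 1: f(k) = -(3*k - 4)/12.
So s_k = (B(k−1)f/C)·t_k = (-(3*k - 4)/(12*k - 7))·t_k = (-3)**k*(4 - 3*k).
s_(k+1) − s_k = (-3)**k*(12*k - 7) = t_k.

Yes. s_k = \left(-3\right)^{k} \left(4 - 3 k\right).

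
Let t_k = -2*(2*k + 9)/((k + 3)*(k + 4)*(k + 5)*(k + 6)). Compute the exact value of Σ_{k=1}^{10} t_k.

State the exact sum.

Σ = -25/336

t_(k+1)/t_k = (k + 3)*(2*k + 11)/((k + 7)*(2*k + 9)).
So A=k + 3 and B=k + 7, with C=k + 9/2.
Solve (k + 3)·f(k+1) − (k + 6)·f(k) = k + 9/2.
From deg A=1, deg B=1, deg C=1: d=3.
Coefficient equations give f(k) = k*(k + 4)*(k + 8)/30.
So s_k = (B(k−1)f/C)·t_k = (k*(k + 4)*(k + 6)*(k + 8)/(15*(2*k + 9)))·t_k = 2*k*(-k - 8)/(15*(k**2 + 8*k + 15)).
s_(k+1) − s_k = 2*(-2*k - 9)/(k**4 + 18*k**3 + 119*k**2 + 342*k + 360) = t_k.
Σ_(k=1)^(10) t_k = s_(11) − s_(1) = -209/1680 − (-1/20) = -25/336.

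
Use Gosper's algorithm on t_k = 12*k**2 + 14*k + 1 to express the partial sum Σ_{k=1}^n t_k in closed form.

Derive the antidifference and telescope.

Compute t_(k+1)/t_k: get (12*k**2 + 38*k + 27)/(12*k**2 + 14*k + 1).
Gosper form: A/B · C(k+1)/C(k) with A=1, B=1, C=k**2 + 7*k/6 + 1/12.
f must satisfy (1)·f(k+1) − (1)·f(k) = k**2 + 7*k/6 + 1/12.
Bound: deg f ≤ 3.
Solving with deg f ≤ 3: f(k) = k*(4*k**2 + k - 4)/12.
So s_k = (B(k−1)f/C)·t_k = (k*(4*k**2 + k - 4)/(12*k**2 + 14*k + 1))·t_k = k*(4*k**2 + k - 4).
Check: Δs_k = 12*k**2 + 14*k + 1. ✓
Σ_(k=1)^n t_k = s_(n+1) − s_(1) = (4*n**3 + 13*n**2 + 10*n + 1) − (1), i.e. n*(4*n**2 + 13*n + 10).

S(n) = n*(4*n**2 + 13*n + 10)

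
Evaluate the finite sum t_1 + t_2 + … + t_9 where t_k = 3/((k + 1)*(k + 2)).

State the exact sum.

Σ = 27/22

The ratio is (k + 1)/(k + 3).
A = k + 1, B = k + 3, C = 1.
Set up (k + 1)·f(k+1) − (k + 2)·f(k) − (1) = 0.
Degrees (1,1,0) ⇒ d ≤ 1.
Match coefficients ⇒ f(k) = k.
Then R = B(k−1)f/C = k*(k + 2), so s_k = R(k)·t_k = 3*k/(k + 1).
Verify: 3/(k**2 + 3*k + 2) matches t_k.
Σ_(k=1)^(9) t_k = s_(10) − s_(1) = 30/11 − (3/2) = 27/22.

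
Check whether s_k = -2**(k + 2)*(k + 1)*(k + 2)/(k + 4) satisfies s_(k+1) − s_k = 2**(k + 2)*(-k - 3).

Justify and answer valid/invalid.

Invalid: residual 2**(k + 3)*(k**2 + 6*k + 11)/(k**2 + 9*k + 20) ≠ 0.

s_(k+1) = -2**(k + 3)*(k + 2)*(k + 3)/(k + 5)
s_(k+1) − s_k = 2**(k + 2)*(-k**3 - 10*k**2 - 35*k - 38)/(k**2 + 9*k + 20)
(s_(k+1) − s_k) − t_k = 2**(k + 3)*(k**2 + 6*k + 11)/(k**2 + 9*k + 20)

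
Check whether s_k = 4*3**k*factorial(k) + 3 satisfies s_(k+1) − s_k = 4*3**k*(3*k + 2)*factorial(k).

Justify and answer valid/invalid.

s_(k+1) = 12*3**k*k*factorial(k) + 12*3**k*factorial(k) + 3
s_(k+1) − s_k = 4*3**k*(3*k + 2)*factorial(k)
(s_(k+1) − s_k) − t_k = 0

valid; difference matches t_k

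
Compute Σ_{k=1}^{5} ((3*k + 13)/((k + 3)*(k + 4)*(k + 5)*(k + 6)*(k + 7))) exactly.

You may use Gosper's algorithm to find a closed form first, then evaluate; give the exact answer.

Σ = 85/16632

t_(k+1)/t_k = (k + 3)*(3*k + 16)/((k + 8)*(3*k + 13)).
So A=k + 3 and B=k + 8, with C=k + 13/3.
f must satisfy (k + 3)·f(k+1) − (k + 7)·f(k) = k + 13/3.
d = 4 from the (1,1,1) case.
A polynomial solution: f(k) = k*(k + 4)*(k**2 + 14*k + 63)/270.
So s_k = (B(k−1)f/C)·t_k = (k*(k + 4)*(k + 7)*(k**2 + 14*k + 63)/(90*(3*k + 13)))·t_k = k*(k**2 + 14*k + 63)/(90*(k**3 + 14*k**2 + 63*k + 90)).
s_(k+1) − s_k = (3*k + 13)/(k**5 + 25*k**4 + 245*k**3 + 1175*k**2 + 2754*k + 2520) = t_k.
Evaluate s at k=6 and k=1: 61/5940 and 13/2520; difference 85/16632.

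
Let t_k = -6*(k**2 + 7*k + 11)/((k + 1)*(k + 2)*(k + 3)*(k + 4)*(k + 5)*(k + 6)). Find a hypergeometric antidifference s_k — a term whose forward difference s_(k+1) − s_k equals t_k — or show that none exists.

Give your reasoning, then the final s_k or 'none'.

The ratio is (k + 1)*(7*k + (k + 1)**2 + 18)/((k + 7)*(k**2 + 7*k + 11)).
Gosper form: A/B · C(k+1)/C(k) with A=k + 1, B=k + 7, C=k**2 + 7*k + 11.
Solve (k + 1)·f(k+1) − (k + 6)·f(k) = k**2 + 7*k + 11.
deg f ≤ 5 (via 1,1,2).
Solve for f: f(k) = k*(k + 2)*(k + 4)*(k**2 + 9*k + 23)/45 (degree 5 ≤ 5).
So s_k = (B(k−1)f/C)·t_k = (k*(k + 2)*(k + 4)*(k + 6)*(k**2 + 9*k + 23)/(45*(k**2 + 7*k + 11)))·t_k = 2*k*(-k**2 - 9*k - 23)/(15*(k**3 + 9*k**2 + 23*k + 15)).
s_(k+1) − s_k = 6*(-k**2 - 7*k - 11)/(k**6 + 21*k**5 + 175*k**4 + 735*k**3 + 1624*k**2 + 1764*k + 720) = t_k.

s_k = 2*k*(-k**2 - 9*k - 23)/(15*(k**3 + 9*k**2 + 23*k + 15))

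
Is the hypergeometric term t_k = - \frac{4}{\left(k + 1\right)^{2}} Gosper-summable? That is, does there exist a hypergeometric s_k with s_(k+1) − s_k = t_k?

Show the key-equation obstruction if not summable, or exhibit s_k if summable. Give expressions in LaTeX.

Ratio r(k) = (k + 1)**2/(k + 2)**2.
A = k**2 + 2*k + 1, B = k**2 + 4*k + 4, C = 1.
f must satisfy (k**2 + 2*k + 1)·f(k+1) − (k**2 + 2*k + 1)·f(k) = 1.
From deg A=2, deg B=2, deg C=0: d=0.
Generic f = c0 gives residual -1; -1 = 0 cannot hold, so t_k is not Gosper-summable.

No — key equation has no polynomial f.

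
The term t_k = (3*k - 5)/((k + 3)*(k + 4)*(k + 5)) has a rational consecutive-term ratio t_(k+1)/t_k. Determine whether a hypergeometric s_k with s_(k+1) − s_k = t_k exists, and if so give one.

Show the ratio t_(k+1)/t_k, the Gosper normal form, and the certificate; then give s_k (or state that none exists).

Ratio r(k) = (k + 3)*(3*k - 2)/((k + 6)*(3*k - 5)).
Gosper form: A/B · C(k+1)/C(k) with A=k + 3, B=k + 6, C=k - 5/3.
Key eq: (k + 3)·f(k+1) = (k + 5)·f(k) + (k - 5/3).
Degrees (1,1,1) ⇒ d ≤ 2.
Coefficient equations give f(k) = k*(k - 11)/18.
R(k) = B(k−1)·f(k)/C(k) = k*(k - 11)*(k + 5)/(6*(3*k - 5)); s_k = R·t_k = k*(k - 11)/(6*(k + 3)*(k + 4)).
Verify: (3*k - 5)/(k**3 + 12*k**2 + 47*k + 60) matches t_k.

s_k = k*(k - 11)/(6*(k + 3)*(k + 4))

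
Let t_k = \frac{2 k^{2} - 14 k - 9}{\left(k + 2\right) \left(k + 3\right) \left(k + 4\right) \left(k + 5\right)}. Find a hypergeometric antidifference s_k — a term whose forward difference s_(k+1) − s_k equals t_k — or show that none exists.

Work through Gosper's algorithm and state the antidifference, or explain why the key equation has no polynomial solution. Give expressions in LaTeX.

s_k = \frac{k \left(- k^{2} - 25 k - 10\right)}{8 \left(k + 2\right) \left(k + 3\right) \left(k + 4\right)}

Ratio r(k) = (k + 2)*(14*k - 2*(k + 1)**2 + 23)/((k + 6)*(-2*k**2 + 14*k + 9)).
A = k + 2, B = k + 6, C = k**2 - 7*k - 9/2.
Need (k + 2)·f(k+1) − (k + 5)·f(k) = k**2 - 7*k - 9/2.
deg f ≤ 3 (via 1,1,2).
A polynomial solution: f(k) = -k*(k**2 + 25*k + 10)/16.
Get s_k = R·t_k = k*(-k**2 - 25*k - 10)/(8*(k + 2)*(k + 3)*(k + 4)) with R(k) = B(k−1)f(k)/C(k) = -k*(k + 5)*(k**2 + 25*k + 10)/(8*(2*k**2 - 14*k - 9)).
Δs = (2*k**2 - 14*k - 9)/(k**4 + 14*k**3 + 71*k**2 + 154*k + 120), as required.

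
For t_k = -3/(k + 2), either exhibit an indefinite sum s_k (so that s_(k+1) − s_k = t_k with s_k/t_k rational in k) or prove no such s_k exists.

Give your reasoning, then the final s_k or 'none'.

t_(k+1)/t_k = (k + 2)/(k + 3).
A = k + 2, B = k + 3, C = 1.
Key eq: (k + 2)·f(k+1) = (k + 2)·f(k) + (1).
Degrees (1,1,0) ⇒ d ≤ 0.
Put f(k) = c0: A·f(k+1) − B(k−1)·f(k) − C = -1; need -1 = 0 — inconsistent ⇒ no f, not summable.

none (Gosper's algorithm certifies no s_k)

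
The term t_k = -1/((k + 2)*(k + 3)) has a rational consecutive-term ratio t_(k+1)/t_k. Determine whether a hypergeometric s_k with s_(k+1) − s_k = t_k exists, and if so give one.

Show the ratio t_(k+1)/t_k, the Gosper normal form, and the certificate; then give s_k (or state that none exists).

s_k = -k/(2*k + 4)

Ratio r(k) = (k + 2)/(k + 4).
Normal form (A,B,C) = (k + 2, k + 4, 1).
Need (k + 2)·f(k+1) − (k + 3)·f(k) = 1.
d = 1 from the (1,1,0) case.
Match coefficients ⇒ f(k) = k/2.
Then R = B(k−1)f/C = k*(k + 3)/2, so s_k = R(k)·t_k = -k/(2*k + 4).
Check: Δs_k = -1/(k**2 + 5*k + 6). ✓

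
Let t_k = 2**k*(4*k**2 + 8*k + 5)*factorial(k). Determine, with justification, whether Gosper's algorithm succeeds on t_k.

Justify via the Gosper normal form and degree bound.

Yes. s_k = 2**k*(2*k + 1)*factorial(k).

r(k) = 2*(4*k**3 + 20*k**2 + 33*k + 17)/(4*k**2 + 8*k + 5) after simplifying.
Gosper form: A/B · C(k+1)/C(k) with A=2*k + 2, B=1, C=k**2 + 2*k + 5/4.
Key eq: (2*k + 2)·f(k+1) = (1)·f(k) + (k**2 + 2*k + 5/4).
Degrees (1,0,2) ⇒ d ≤ 1.
A polynomial solution: f(k) = (2*k + 1)/4.
Get s_k = R·t_k = 2**k*(2*k + 1)*factorial(k) with R(k) = B(k−1)f(k)/C(k) = (2*k + 1)/(4*k**2 + 8*k + 5).
Δs = 2**k*(4*k**2 + 8*k + 5)*factorial(k), as required.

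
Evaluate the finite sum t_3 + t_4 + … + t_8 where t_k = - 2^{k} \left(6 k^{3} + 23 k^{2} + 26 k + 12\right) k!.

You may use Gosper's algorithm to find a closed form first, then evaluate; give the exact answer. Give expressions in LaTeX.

Σ = -51465091344

r(k) = 2*(6*k**4 + 47*k**3 + 131*k**2 + 157*k + 67)/(6*k**3 + 23*k**2 + 26*k + 12) after simplifying.
Normal form (A,B,C) = (2*k + 2, 1, k**3 + 23*k**2/6 + 13*k/3 + 2).
Key eq: (2*k + 2)·f(k+1) = (1)·f(k) + (k**3 + 23*k**2/6 + 13*k/3 + 2).
Bound: deg f ≤ 2.
Match coefficients ⇒ f(k) = (3*k**2 + 4*k - 2)/6.
Get s_k = R·t_k = -2**k*(3*k**2 + 4*k - 2)*factorial(k) with R(k) = B(k−1)f(k)/C(k) = (3*k**2 + 4*k - 2)/(6*k**3 + 23*k**2 + 26*k + 12).
Δs = -2**k*(6*k**3 + 23*k**2 + 26*k + 12)*factorial(k), as required.
Evaluate s at k=9 and k=3: -51465093120 and -1776; difference -51465091344.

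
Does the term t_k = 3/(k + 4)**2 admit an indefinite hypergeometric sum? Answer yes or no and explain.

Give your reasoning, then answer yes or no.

No — the linear system for f has no solution.

Step 1: r(k) = (k + 4)**2/(k + 5)**2.
A = k**2 + 8*k + 16, B = k**2 + 10*k + 25, C = 1.
Key eq: (k**2 + 8*k + 16)·f(k+1) = (k**2 + 8*k + 16)·f(k) + (1).
From deg A=2, deg B=2, deg C=0: d=0.
Write f(k) = c0. Then LHS − RHS = -1, requiring -1 = 0: contradictory. No certificate.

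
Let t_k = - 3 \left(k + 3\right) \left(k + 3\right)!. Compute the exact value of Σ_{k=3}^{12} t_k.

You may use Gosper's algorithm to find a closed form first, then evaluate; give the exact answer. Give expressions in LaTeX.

Σ = -62768369661840

Step 1: r(k) = (k + 4)**2/(k + 3).
Normal form (A,B,C) = (k + 4, 1, k + 3).
Need (k + 4)·f(k+1) − (1)·f(k) = k + 3.
d = 0 from the (1,0,1) case.
Solving with deg f ≤ 0: f(k) = 1.
R(k) = B(k−1)·f(k)/C(k) = 1/(k + 3); s_k = R·t_k = -3*factorial(k + 3).
Δs = -3*(k + 3)*factorial(k + 3), as required.
Telescoping: Σ = s_(13) − s_(3) = -62768369664000 − (-2160) = -62768369661840.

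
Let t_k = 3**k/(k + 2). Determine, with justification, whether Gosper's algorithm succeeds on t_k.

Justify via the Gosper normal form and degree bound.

No. Not Gosper-summable.

Ratio r(k) = 3*(k + 2)/(k + 3).
Take A(k)=3*k + 6, B(k)=k + 3, C(k)=1.
f must satisfy (3*k + 6)·f(k+1) − (k + 2)·f(k) = 1.
Degrees (1,1,0) ⇒ d ≤ -1.
Bound -1 < 0, so the key equation has no polynomial solution.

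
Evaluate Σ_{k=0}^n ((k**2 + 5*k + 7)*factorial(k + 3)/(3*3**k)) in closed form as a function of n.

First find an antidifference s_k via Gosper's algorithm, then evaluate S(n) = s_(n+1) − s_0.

r(k) = (k + 4)*(5*k + (k + 1)**2 + 12)/(3*(k**2 + 5*k + 7)) after simplifying.
Factor: A=k/3 + 4/3; B=1; C=k**2 + 5*k + 7.
Key eq: (k/3 + 4/3)·f(k+1) = (1)·f(k) + (k**2 + 5*k + 7).
Bound: deg f ≤ 1.
Solving with deg f ≤ 1: f(k) = 3*(k + 3).
Then R = B(k−1)f/C = 3*(k + 3)/(k**2 + 5*k + 7), so s_k = R(k)·t_k = (k + 3)*factorial(k + 3)/3**k.
Check: Δs_k = (k**2 + 5*k + 7)*factorial(k + 3)/(3*3**k). ✓
Evaluate: s_(n+1) = 3**(-n - 1)*(n + 4)*factorial(n + 4); subtract s_(0) = 18 ⇒ S(n) = -18 + n*factorial(n + 4)/(3*3**n) + 4*factorial(n + 4)/(3*3**n).

S(n) = -18 + n*factorial(n + 4)/(3*3**n) + 4*factorial(n + 4)/(3*3**n)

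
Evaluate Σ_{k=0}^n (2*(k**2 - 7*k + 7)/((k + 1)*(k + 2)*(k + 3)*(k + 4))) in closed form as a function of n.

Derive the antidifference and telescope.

Step 1: r(k) = -(k + 1)*(7*k - (k + 1)**2)/((k + 5)*(k**2 - 7*k + 7)).
Take A(k)=k + 1, B(k)=k + 5, C(k)=k**2 - 7*k + 7.
Need (k + 1)·f(k+1) − (k + 4)·f(k) = k**2 - 7*k + 7.
From deg A=1, deg B=1, deg C=2: d=3.
A polynomial solution: f(k) = k*(k**2 + 3*k + 17)/3.
Then R = B(k−1)f/C = k*(k + 4)*(k**2 + 3*k + 17)/(3*(k**2 - 7*k + 7)), so s_k = R(k)·t_k = 2*k*(k**2 + 3*k + 17)/(3*(k + 1)*(k + 2)*(k + 3)).
Δs = 2*(k**2 - 7*k + 7)/(k**4 + 10*k**3 + 35*k**2 + 50*k + 24), as required.
Telescope: S(n) = s_(n+1) − s_(0) = 2*(n**3 + 6*n**2 + 26*n + 21)/(3*(n**3 + 9*n**2 + 26*n + 24)) − (0) = 2*(n**3 + 6*n**2 + 26*n + 21)/(3*(n**3 + 9*n**2 + 26*n + 24)).

S(n) = 2*(n**3 + 6*n**2 + 26*n + 21)/(3*(n**3 + 9*n**2 + 26*n + 24))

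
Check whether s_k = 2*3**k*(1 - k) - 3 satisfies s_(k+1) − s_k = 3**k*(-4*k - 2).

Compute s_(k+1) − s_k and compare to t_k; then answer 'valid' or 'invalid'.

s_(k+1) = -6*3**k*k - 3
s_(k+1) − s_k = 3**k*(-4*k - 2)
(s_(k+1) − s_k) − t_k = 0

Valid — Δs_k = t_k.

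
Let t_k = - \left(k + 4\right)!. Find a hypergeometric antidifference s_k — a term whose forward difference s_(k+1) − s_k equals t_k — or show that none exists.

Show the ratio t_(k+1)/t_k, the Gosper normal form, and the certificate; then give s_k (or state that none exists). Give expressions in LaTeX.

none — t_k is not Gosper-summable

The ratio is k + 5.
A = k + 5, B = 1, C = 1.
Need (k + 5)·f(k+1) − (1)·f(k) = 1.
Bound: deg f ≤ -1.
Negative degree bound (-1): no f exists, t_k not Gosper-summable.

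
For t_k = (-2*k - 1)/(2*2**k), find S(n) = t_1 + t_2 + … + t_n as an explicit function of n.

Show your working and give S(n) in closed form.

Step 1: r(k) = (2*k + 3)/(2*(2*k + 1)).
A = 1/2, B = 1, C = k + 1/2.
f must satisfy (1/2)·f(k+1) − (1)·f(k) = k + 1/2.
From deg A=0, deg B=0, deg C=1: d=1.
Solving with deg f ≤ 1: f(k) = -2*k - 3.
So s_k = (B(k−1)f/C)·t_k = (-2*(2*k + 3)/(2*k + 1))·t_k = (2*k + 3)/2**k.
s_(k+1) − s_k = (-2*k - 1)/(2*2**k) = t_k.
Σ_(k=1)^n t_k = s_(n+1) − s_(1) = (2**(-n - 1)*(2*n + 5)) − (5/2), i.e. 2**(-n - 1)*(-5*2**n + 2*n + 5).

S(n) = 2**(-n - 1)*(-5*2**n + 2*n + 5)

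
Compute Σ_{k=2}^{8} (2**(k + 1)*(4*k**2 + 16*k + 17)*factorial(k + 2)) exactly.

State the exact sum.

The ratio is 2*(4*k**3 + 36*k**2 + 109*k + 111)/(4*k**2 + 16*k + 17).
Normal form (A,B,C) = (2*k + 6, 1, k**2 + 4*k + 17/4).
Solve (2*k + 6)·f(k+1) − (1)·f(k) = k**2 + 4*k + 17/4.
d = 1 from the (1,0,2) case.
Solving with deg f ≤ 1: f(k) = (2*k + 1)/4.
R(k) = B(k−1)·f(k)/C(k) = (2*k + 1)/(4*k**2 + 16*k + 17); s_k = R·t_k = 2**(k + 1)*(2*k + 1)*factorial(k + 2).
s_(k+1) − s_k = 2**(k + 1)*(4*k**2 + 16*k + 17)*factorial(k + 2) = t_k.
Evaluate s at k=9 and k=2: 776621260800 and 960; difference 776621259840.

Σ = 776621259840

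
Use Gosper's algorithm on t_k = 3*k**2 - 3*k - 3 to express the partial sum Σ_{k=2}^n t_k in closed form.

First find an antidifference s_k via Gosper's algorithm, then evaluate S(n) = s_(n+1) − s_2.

Ratio r(k) = (k**2 + k - 1)/(k**2 - k - 1).
A = 1, B = 1, C = k**2 - k - 1.
Key eq: (1)·f(k+1) = (1)·f(k) + (k**2 - k - 1).
Degrees (0,0,2) ⇒ d ≤ 3.
A polynomial solution: f(k) = k*(k**2 - 3*k - 1)/3.
R(k) = B(k−1)·f(k)/C(k) = k*(k**2 - 3*k - 1)/(3*(k**2 - k - 1)); s_k = R·t_k = k*(k**2 - 3*k - 1).
Δs = 3*k**2 - 3*k - 3, as required.
s_(n+1) = n**3 - 4*n - 3 and s_(2) = -6, so S(n) = n**3 - 4*n + 3.

S(n) = n**3 - 4*n + 3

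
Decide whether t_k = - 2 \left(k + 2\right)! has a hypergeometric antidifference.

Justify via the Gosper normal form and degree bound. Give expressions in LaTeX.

No. Not Gosper-summable.

Step 1: r(k) = k + 3.
Factor: A=k + 3; B=1; C=1.
Key eq: (k + 3)·f(k+1) = (1)·f(k) + (1).
From deg A=1, deg B=0, deg C=0: d=-1.
Bound -1 < 0, so the key equation has no polynomial solution.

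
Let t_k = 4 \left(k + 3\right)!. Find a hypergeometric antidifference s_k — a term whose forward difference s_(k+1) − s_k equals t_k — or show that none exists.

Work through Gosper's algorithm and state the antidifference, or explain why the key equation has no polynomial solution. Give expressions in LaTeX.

The ratio is k + 4.
Normal form (A,B,C) = (k + 4, 1, 1).
Solve (k + 4)·f(k+1) − (1)·f(k) = 1.
Degrees (1,0,0) ⇒ d ≤ -1.
d = -1 < 0 ⇒ no nonzero polynomial f; not summable.

not Gosper-summable; s_k does not exist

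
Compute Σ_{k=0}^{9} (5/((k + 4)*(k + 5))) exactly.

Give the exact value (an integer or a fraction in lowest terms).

Σ = 25/28

r(k) = (k + 4)/(k + 6) after simplifying.
Take A(k)=k + 4, B(k)=k + 6, C(k)=1.
Key eq: (k + 4)·f(k+1) = (k + 5)·f(k) + (1).
Degrees (1,1,0) ⇒ d ≤ 1.
A polynomial solution: f(k) = k/4.
R(k) = B(k−1)·f(k)/C(k) = k*(k + 5)/4; s_k = R·t_k = 5*k/(4*(k + 4)).
Check: Δs_k = 5/(k**2 + 9*k + 20). ✓
Evaluate s at k=10 and k=0: 25/28 and 0; difference 25/28.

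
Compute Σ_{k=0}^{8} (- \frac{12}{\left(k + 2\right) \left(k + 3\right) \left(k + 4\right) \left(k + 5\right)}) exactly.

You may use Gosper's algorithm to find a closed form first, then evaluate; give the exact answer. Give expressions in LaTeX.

The ratio is (k + 2)/(k + 6).
Normal form (A,B,C) = (k + 2, k + 6, 1).
Set up (k + 2)·f(k+1) − (k + 5)·f(k) − (1) = 0.
d = 3 from the (1,1,0) case.
Coefficient equations give f(k) = k*(k**2 + 9*k + 26)/72.
Get s_k = R·t_k = k*(-k**2 - 9*k - 26)/(6*(k + 2)*(k + 3)*(k + 4)) with R(k) = B(k−1)f(k)/C(k) = k*(k + 5)*(k**2 + 9*k + 26)/72.
Verify: -12/(k**4 + 14*k**3 + 71*k**2 + 154*k + 120) matches t_k.
Sum = s_(9) − s_(0); s_(9) = -47/286, s_(0) = 0 ⇒ -47/286.

Σ = -47/286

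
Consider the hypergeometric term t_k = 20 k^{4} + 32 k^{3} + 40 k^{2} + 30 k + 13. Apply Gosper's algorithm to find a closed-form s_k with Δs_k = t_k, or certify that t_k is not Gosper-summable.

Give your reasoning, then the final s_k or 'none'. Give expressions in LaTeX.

s_k = k \left(4 k^{4} - 2 k^{3} + 4 k^{2} + 3 k + 4\right)

t_(k+1)/t_k = (20*k**4 + 112*k**3 + 256*k**2 + 286*k + 135)/(20*k**4 + 32*k**3 + 40*k**2 + 30*k + 13).
Gosper form: A/B · C(k+1)/C(k) with A=1, B=1, C=k**4 + 8*k**3/5 + 2*k**2 + 3*k/2 + 13/20.
Need (1)·f(k+1) − (1)·f(k) = k**4 + 8*k**3/5 + 2*k**2 + 3*k/2 + 13/20.
From deg A=0, deg B=0, deg C=4: d=5.
Match coefficients ⇒ f(k) = k*(4*k**4 - 2*k**3 + 4*k**2 + 3*k + 4)/20.
Certificate R = B(k−1)f/C = k*(4*k**4 - 2*k**3 + 4*k**2 + 3*k + 4)/(20*k**4 + 32*k**3 + 40*k**2 + 30*k + 13) gives s_k = k*(4*k**4 - 2*k**3 + 4*k**2 + 3*k + 4).
Δs = 20*k**4 + 32*k**3 + 40*k**2 + 30*k + 13, as required.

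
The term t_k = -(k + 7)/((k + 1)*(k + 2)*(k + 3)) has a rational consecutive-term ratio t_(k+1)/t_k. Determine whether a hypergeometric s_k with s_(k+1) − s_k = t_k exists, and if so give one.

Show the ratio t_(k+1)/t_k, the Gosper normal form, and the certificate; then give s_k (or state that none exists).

s_k = k*(-2*k - 5)/((k + 1)*(k + 2))

Step 1: r(k) = (k + 1)*(k + 8)/((k + 4)*(k + 7)).
Gosper form: A/B · C(k+1)/C(k) with A=k + 1, B=k + 4, C=k + 7.
Solve (k + 1)·f(k+1) − (k + 3)·f(k) = k + 7.
From deg A=1, deg B=1, deg C=1: d=2.
Solve for f: f(k) = k*(2*k + 5) (degree 2 ≤ 2).
Then R = B(k−1)f/C = k*(k + 3)*(2*k + 5)/(k + 7), so s_k = R(k)·t_k = k*(-2*k - 5)/((k + 1)*(k + 2)).
Verify: (-k - 7)/(k**3 + 6*k**2 + 11*k + 6) matches t_k.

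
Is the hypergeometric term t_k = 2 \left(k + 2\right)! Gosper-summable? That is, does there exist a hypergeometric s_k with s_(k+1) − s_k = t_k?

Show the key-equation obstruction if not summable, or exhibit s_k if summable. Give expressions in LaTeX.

Step 1: r(k) = k + 3.
Gosper form: A/B · C(k+1)/C(k) with A=k + 3, B=1, C=1.
Need (k + 3)·f(k+1) − (1)·f(k) = 1.
Bound: deg f ≤ -1.
d = -1 < 0 ⇒ no nonzero polynomial f; not summable.

No; the degree bound rules out any f.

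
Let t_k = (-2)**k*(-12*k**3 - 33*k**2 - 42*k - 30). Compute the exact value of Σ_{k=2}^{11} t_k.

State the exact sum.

Compute t_(k+1)/t_k: get 2*(-4*k**3 - 23*k**2 - 48*k - 39)/(4*k**3 + 11*k**2 + 14*k + 10).
Take A(k)=-2, B(k)=1, C(k)=k**3 + 11*k**2/4 + 7*k/2 + 5/2.
Set up (-2)·f(k+1) − (1)·f(k) − (k**3 + 11*k**2/4 + 7*k/2 + 5/2) = 0.
From deg A=0, deg B=0, deg C=3: d=3.
Match coefficients ⇒ f(k) = -(4*k**3 + 3*k**2 + 2*k + 4)/12.
So s_k = (B(k−1)f/C)·t_k = (-(4*k**3 + 3*k**2 + 2*k + 4)/(3*(4*k**3 + 11*k**2 + 14*k + 10)))·t_k = (-2)**k*(4*k**3 + 3*k**2 + 2*k + 4).
s_(k+1) − s_k = (-2)**k*(-12*k**3 - 33*k**2 - 42*k - 30) = t_k.
Telescoping: Σ = s_(12) − s_(2) = 30195712 − (208) = 30195504.

Σ = 30195504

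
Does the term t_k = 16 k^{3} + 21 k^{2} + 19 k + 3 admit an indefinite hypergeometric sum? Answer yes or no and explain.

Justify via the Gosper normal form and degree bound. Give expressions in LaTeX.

Yes. s_k = k \left(4 k^{3} - k^{2} + 3 k - 3\right).

r(k) = (16*k**3 + 69*k**2 + 109*k + 59)/(16*k**3 + 21*k**2 + 19*k + 3) after simplifying.
So A=1 and B=1, with C=k**3 + 21*k**2/16 + 19*k/16 + 3/16.
Solve (1)·f(k+1) − (1)·f(k) = k**3 + 21*k**2/16 + 19*k/16 + 3/16.
Degrees (0,0,3) ⇒ d ≤ 4.
A polynomial solution: f(k) = k*(4*k**3 - k**2 + 3*k - 3)/16.
Get s_k = R·t_k = k*(4*k**3 - k**2 + 3*k - 3) with R(k) = B(k−1)f(k)/C(k) = k*(4*k**3 - k**2 + 3*k - 3)/(16*k**3 + 21*k**2 + 19*k + 3).
Check: Δs_k = 16*k**3 + 21*k**2 + 19*k + 3. ✓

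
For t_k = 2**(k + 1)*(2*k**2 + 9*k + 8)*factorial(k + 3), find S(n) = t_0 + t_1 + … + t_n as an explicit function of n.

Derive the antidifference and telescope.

S(n) = 2**(n + 2)*(n + 1)*factorial(n + 4)

t_(k+1)/t_k = 2*(2*k**3 + 21*k**2 + 71*k + 76)/(2*k**2 + 9*k + 8).
Factor: A=2*k + 8; B=1; C=k**2 + 9*k/2 + 4.
f must satisfy (2*k + 8)·f(k+1) − (1)·f(k) = k**2 + 9*k/2 + 4.
From deg A=1, deg B=0, deg C=2: d=1.
Solving with deg f ≤ 1: f(k) = k/2.
Then R = B(k−1)f/C = k/(2*k**2 + 9*k + 8), so s_k = R(k)·t_k = 2**(k + 1)*k*factorial(k + 3).
s_(k+1) − s_k = 2**(k + 1)*(2*k**2 + 9*k + 8)*factorial(k + 3) = t_k.
Evaluate: s_(n+1) = 2**(n + 2)*(n + 1)*factorial(n + 4); subtract s_(0) = 0 ⇒ S(n) = 2**(n + 2)*(n + 1)*factorial(n + 4).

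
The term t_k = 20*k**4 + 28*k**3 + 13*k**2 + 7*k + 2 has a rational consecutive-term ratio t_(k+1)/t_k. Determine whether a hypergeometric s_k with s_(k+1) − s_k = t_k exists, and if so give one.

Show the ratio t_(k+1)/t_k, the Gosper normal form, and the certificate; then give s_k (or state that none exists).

r(k) = (20*k**4 + 108*k**3 + 217*k**2 + 197*k + 70)/(20*k**4 + 28*k**3 + 13*k**2 + 7*k + 2) after simplifying.
A = 1, B = 1, C = k**4 + 7*k**3/5 + 13*k**2/20 + 7*k/20 + 1/10.
Set up (1)·f(k+1) − (1)·f(k) − (k**4 + 7*k**3/5 + 13*k**2/20 + 7*k/20 + 1/10) = 0.
From deg A=0, deg B=0, deg C=4: d=5.
Solving with deg f ≤ 5: f(k) = k**2*(k + 1)*(4*k**2 - 7*k + 4)/20.
Then R = B(k−1)f/C = k**2*(4*k**2 - 7*k + 4)/((5*k + 2)*(4*k**2 + 1)), so s_k = R(k)·t_k = k**2*(4*k**3 - 3*k**2 - 3*k + 4).
s_(k+1) − s_k = 20*k**4 + 28*k**3 + 13*k**2 + 7*k + 2 = t_k.

s_k = k**2*(4*k**3 - 3*k**2 - 3*k + 4)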